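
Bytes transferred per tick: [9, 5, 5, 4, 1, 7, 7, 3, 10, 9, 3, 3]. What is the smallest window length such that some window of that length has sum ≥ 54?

10

Extend right; whenever the sum reaches 54, record the length and shrink from the left:
add 9: running sum 9 < 54
add 5: running sum 14 < 54
add 5: running sum 19 < 54
add 4: running sum 23 < 54
add 1: running sum 24 < 54
add 7: running sum 31 < 54
add 7: running sum 38 < 54
add 3: running sum 41 < 54
add 10: running sum 51 < 54
end 9: [9, 5, 5, 4, 1, 7, 7, 3, 10, 9] sum 60, len 10
end 10: [5, 5, 4, 1, 7, 7, 3, 10, 9, 3] sum 54, len 10
end 11: [5, 5, 4, 1, 7, 7, 3, 10, 9, 3, 3] sum 57, len 11
Shortest qualifying length: 10.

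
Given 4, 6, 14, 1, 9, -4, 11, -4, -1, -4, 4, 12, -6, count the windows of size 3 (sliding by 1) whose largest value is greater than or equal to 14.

[4, 6, 14] → max 14  ≥ 14 ✓
[6, 14, 1] → max 14  ≥ 14 ✓
[14, 1, 9] → max 14  ≥ 14 ✓
[1, 9, -4] → max 9
[9, -4, 11] → max 11
[-4, 11, -4] → max 11
[11, -4, -1] → max 11
[-4, -1, -4] → max -1
[-1, -4, 4] → max 4
[-4, 4, 12] → max 12
[4, 12, -6] → max 12
3 windows satisfy the condition.

3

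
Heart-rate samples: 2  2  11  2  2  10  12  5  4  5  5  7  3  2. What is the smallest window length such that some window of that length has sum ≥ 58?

10

add 2: running sum 2 < 58
add 2: running sum 4 < 58
add 11: running sum 15 < 58
add 2: running sum 17 < 58
add 2: running sum 19 < 58
add 10: running sum 29 < 58
add 12: running sum 41 < 58
add 5: running sum 46 < 58
add 4: running sum 50 < 58
add 5: running sum 55 < 58
end 10: [2, 11, 2, 2, 10, 12, 5, 4, 5, 5] sum 58, len 10
end 11: [11, 2, 2, 10, 12, 5, 4, 5, 5, 7] sum 63, len 10
end 12: [11, 2, 2, 10, 12, 5, 4, 5, 5, 7, 3] sum 66, len 11
end 13: [11, 2, 2, 10, 12, 5, 4, 5, 5, 7, 3, 2] sum 68, len 12
Shortest qualifying length: 10.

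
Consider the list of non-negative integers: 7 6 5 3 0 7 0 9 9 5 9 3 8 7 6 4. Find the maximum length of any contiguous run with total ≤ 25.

6

Extend to the right; shrink from the left whenever the sum exceeds 25:
→ 7: sum 7, len 1
→ 6: sum 13, len 2
→ 5: sum 18, len 3
→ 3: sum 21, len 4
→ 0: sum 21, len 5
→ 7 (dropped 7): sum 21, len 5
→ 0: sum 21, len 6
→ 9 (dropped 6): sum 24, len 6
→ 9 (dropped 5, 3): sum 25, len 5
→ 5 (dropped 0, 7): sum 23, len 4
→ 9 (dropped 0, 9): sum 23, len 3
→ 3 (dropped 9): sum 17, len 3
→ 8: sum 25, len 4
→ 7 (dropped 5, 9): sum 18, len 3
→ 6: sum 24, len 4
→ 4 (dropped 3): sum 25, len 4
Longest length seen: 6.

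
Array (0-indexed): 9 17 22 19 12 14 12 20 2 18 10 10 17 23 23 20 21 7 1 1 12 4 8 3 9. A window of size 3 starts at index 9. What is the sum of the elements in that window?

Elements at indices 9..11: 18, 10, 10
sum(18, 10, 10) = 38

38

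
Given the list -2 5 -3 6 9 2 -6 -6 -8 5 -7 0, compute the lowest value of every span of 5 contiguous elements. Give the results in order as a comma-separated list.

-2 5 -3 6 9 → min -3
5 -3 6 9 2 → min -3
-3 6 9 2 -6 → min -6
6 9 2 -6 -6 → min -6
9 2 -6 -6 -8 → min -8
2 -6 -6 -8 5 → min -8
-6 -6 -8 5 -7 → min -8
-6 -8 5 -7 0 → min -8

-3, -3, -6, -6, -8, -8, -8, -8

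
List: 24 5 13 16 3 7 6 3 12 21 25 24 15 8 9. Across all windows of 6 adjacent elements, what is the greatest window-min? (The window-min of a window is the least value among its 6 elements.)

8

[24, 5, 13, 16, 3, 7] → min 3
[5, 13, 16, 3, 7, 6] → min 3
[13, 16, 3, 7, 6, 3] → min 3
[16, 3, 7, 6, 3, 12] → min 3
[3, 7, 6, 3, 12, 21] → min 3
[7, 6, 3, 12, 21, 25] → min 3
[6, 3, 12, 21, 25, 24] → min 3
[3, 12, 21, 25, 24, 15] → min 3
[12, 21, 25, 24, 15, 8] → min 8
[21, 25, 24, 15, 8, 9] → min 8
Greatest of these is 8.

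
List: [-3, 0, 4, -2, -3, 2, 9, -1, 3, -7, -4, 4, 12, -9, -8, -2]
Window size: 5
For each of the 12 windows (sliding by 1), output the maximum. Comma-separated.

4, 4, 9, 9, 9, 9, 9, 4, 12, 12, 12, 12

(-3, 0, 4, -2, -3) → max 4
(0, 4, -2, -3, 2) → max 4
(4, -2, -3, 2, 9) → max 9
(-2, -3, 2, 9, -1) → max 9
(-3, 2, 9, -1, 3) → max 9
(2, 9, -1, 3, -7) → max 9
(9, -1, 3, -7, -4) → max 9
(-1, 3, -7, -4, 4) → max 4
(3, -7, -4, 4, 12) → max 12
(-7, -4, 4, 12, -9) → max 12
(-4, 4, 12, -9, -8) → max 12
(4, 12, -9, -8, -2) → max 12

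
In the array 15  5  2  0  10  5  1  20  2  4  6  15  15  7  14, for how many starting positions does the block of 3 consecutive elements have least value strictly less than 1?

[15, 5, 2] → min 2
[5, 2, 0] → min 0  < 1 ✓
[2, 0, 10] → min 0  < 1 ✓
[0, 10, 5] → min 0  < 1 ✓
[10, 5, 1] → min 1
[5, 1, 20] → min 1
[1, 20, 2] → min 1
[20, 2, 4] → min 2
[2, 4, 6] → min 2
[4, 6, 15] → min 4
[6, 15, 15] → min 6
[15, 15, 7] → min 7
[15, 7, 14] → min 7
3 windows satisfy the condition.

3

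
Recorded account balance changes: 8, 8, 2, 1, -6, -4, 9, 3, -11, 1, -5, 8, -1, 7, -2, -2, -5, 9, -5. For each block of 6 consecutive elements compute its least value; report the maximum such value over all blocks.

-5

(8, 8, 2, 1, -6, -4) → min -6
(8, 2, 1, -6, -4, 9) → min -6
(2, 1, -6, -4, 9, 3) → min -6
(1, -6, -4, 9, 3, -11) → min -11
(-6, -4, 9, 3, -11, 1) → min -11
(-4, 9, 3, -11, 1, -5) → min -11
(9, 3, -11, 1, -5, 8) → min -11
(3, -11, 1, -5, 8, -1) → min -11
(-11, 1, -5, 8, -1, 7) → min -11
(1, -5, 8, -1, 7, -2) → min -5
(-5, 8, -1, 7, -2, -2) → min -5
(8, -1, 7, -2, -2, -5) → min -5
(-1, 7, -2, -2, -5, 9) → min -5
(7, -2, -2, -5, 9, -5) → min -5
Maximum of these is -5.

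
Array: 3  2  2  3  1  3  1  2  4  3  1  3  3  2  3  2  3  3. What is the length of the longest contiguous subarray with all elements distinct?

[3] len 1
[3, 2] len 2
[2] len 1
[2, 3] len 2
[2, 3, 1] len 3
[1, 3] len 2
[3, 1] len 2
[3, 1, 2] len 3
[3, 1, 2, 4] len 4
[1, 2, 4, 3] len 4
[2, 4, 3, 1] len 4
[1, 3] len 2
[3] len 1
[3, 2] len 2
[2, 3] len 2
[3, 2] len 2
[2, 3] len 2
[3] len 1
Longest all-distinct length: 4.

4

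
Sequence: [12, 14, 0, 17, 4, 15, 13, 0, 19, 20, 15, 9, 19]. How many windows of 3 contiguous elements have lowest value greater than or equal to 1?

5

(12, 14, 0) → min 0
(14, 0, 17) → min 0
(0, 17, 4) → min 0
(17, 4, 15) → min 4  ≥ 1 ✓
(4, 15, 13) → min 4  ≥ 1 ✓
(15, 13, 0) → min 0
(13, 0, 19) → min 0
(0, 19, 20) → min 0
(19, 20, 15) → min 15  ≥ 1 ✓
(20, 15, 9) → min 9  ≥ 1 ✓
(15, 9, 19) → min 9  ≥ 1 ✓
5 windows satisfy the condition.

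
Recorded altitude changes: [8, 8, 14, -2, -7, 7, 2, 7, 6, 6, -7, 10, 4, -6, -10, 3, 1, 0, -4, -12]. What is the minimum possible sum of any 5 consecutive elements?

Each size-5 window and its sum:
[8, 8, 14, -2, -7] → sum 21
[8, 14, -2, -7, 7] → sum 20
[14, -2, -7, 7, 2] → sum 14
[-2, -7, 7, 2, 7] → sum 7
[-7, 7, 2, 7, 6] → sum 15
[7, 2, 7, 6, 6] → sum 28
[2, 7, 6, 6, -7] → sum 14
[7, 6, 6, -7, 10] → sum 22
[6, 6, -7, 10, 4] → sum 19
[6, -7, 10, 4, -6] → sum 7
[-7, 10, 4, -6, -10] → sum -9
[10, 4, -6, -10, 3] → sum 1
[4, -6, -10, 3, 1] → sum -8
[-6, -10, 3, 1, 0] → sum -12
[-10, 3, 1, 0, -4] → sum -10
[3, 1, 0, -4, -12] → sum -12
Minimum of these is -12.

-12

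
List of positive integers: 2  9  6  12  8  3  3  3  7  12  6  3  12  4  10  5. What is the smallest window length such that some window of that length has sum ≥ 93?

14

add 2: running sum 2 < 93
add 9: running sum 11 < 93
add 6: running sum 17 < 93
add 12: running sum 29 < 93
add 8: running sum 37 < 93
add 3: running sum 40 < 93
add 3: running sum 43 < 93
add 3: running sum 46 < 93
add 7: running sum 53 < 93
add 12: running sum 65 < 93
add 6: running sum 71 < 93
add 3: running sum 74 < 93
add 12: running sum 86 < 93
add 4: running sum 90 < 93
add 10: shortest ending here [9, 6, 12, 8, 3, 3, 3, 7, 12, 6, 3, 12, 4, 10] sum 98, len 14
add 5: shortest ending here [6, 12, 8, 3, 3, 3, 7, 12, 6, 3, 12, 4, 10, 5] sum 94, len 14
Shortest qualifying length: 14.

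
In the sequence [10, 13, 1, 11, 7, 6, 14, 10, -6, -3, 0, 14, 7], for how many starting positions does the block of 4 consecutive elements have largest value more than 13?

6

(10, 13, 1, 11) → max 13
(13, 1, 11, 7) → max 13
(1, 11, 7, 6) → max 11
(11, 7, 6, 14) → max 14  > 13 ✓
(7, 6, 14, 10) → max 14  > 13 ✓
(6, 14, 10, -6) → max 14  > 13 ✓
(14, 10, -6, -3) → max 14  > 13 ✓
(10, -6, -3, 0) → max 10
(-6, -3, 0, 14) → max 14  > 13 ✓
(-3, 0, 14, 7) → max 14  > 13 ✓
6 windows satisfy the condition.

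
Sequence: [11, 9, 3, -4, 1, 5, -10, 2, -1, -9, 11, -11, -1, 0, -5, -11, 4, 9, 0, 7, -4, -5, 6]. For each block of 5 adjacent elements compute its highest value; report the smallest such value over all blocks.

0

[11, 9, 3, -4, 1] → max 11
[9, 3, -4, 1, 5] → max 9
[3, -4, 1, 5, -10] → max 5
[-4, 1, 5, -10, 2] → max 5
[1, 5, -10, 2, -1] → max 5
[5, -10, 2, -1, -9] → max 5
[-10, 2, -1, -9, 11] → max 11
[2, -1, -9, 11, -11] → max 11
[-1, -9, 11, -11, -1] → max 11
[-9, 11, -11, -1, 0] → max 11
[11, -11, -1, 0, -5] → max 11
[-11, -1, 0, -5, -11] → max 0
[-1, 0, -5, -11, 4] → max 4
[0, -5, -11, 4, 9] → max 9
[-5, -11, 4, 9, 0] → max 9
[-11, 4, 9, 0, 7] → max 9
[4, 9, 0, 7, -4] → max 9
[9, 0, 7, -4, -5] → max 9
[0, 7, -4, -5, 6] → max 7
Smallest of these is 0.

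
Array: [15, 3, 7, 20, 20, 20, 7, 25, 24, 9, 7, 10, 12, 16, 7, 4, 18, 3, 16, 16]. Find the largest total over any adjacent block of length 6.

[15, 3, 7, 20, 20, 20] → sum 85
[3, 7, 20, 20, 20, 7] → sum 77
[7, 20, 20, 20, 7, 25] → sum 99
[20, 20, 20, 7, 25, 24] → sum 116
[20, 20, 7, 25, 24, 9] → sum 105
[20, 7, 25, 24, 9, 7] → sum 92
[7, 25, 24, 9, 7, 10] → sum 82
[25, 24, 9, 7, 10, 12] → sum 87
[24, 9, 7, 10, 12, 16] → sum 78
[9, 7, 10, 12, 16, 7] → sum 61
[7, 10, 12, 16, 7, 4] → sum 56
[10, 12, 16, 7, 4, 18] → sum 67
[12, 16, 7, 4, 18, 3] → sum 60
[16, 7, 4, 18, 3, 16] → sum 64
[7, 4, 18, 3, 16, 16] → sum 64
Largest of these is 116.

116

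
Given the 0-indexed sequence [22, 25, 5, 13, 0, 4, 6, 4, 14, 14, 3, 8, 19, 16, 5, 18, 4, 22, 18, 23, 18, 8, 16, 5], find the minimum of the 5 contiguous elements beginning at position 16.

Elements at indices 16..20: 4, 22, 18, 23, 18
min(4, 22, 18, 23, 18) = 4

4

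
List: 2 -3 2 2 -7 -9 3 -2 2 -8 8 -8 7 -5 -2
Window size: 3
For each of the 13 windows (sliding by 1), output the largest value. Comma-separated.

2, 2, 2, 2, 3, 3, 3, 2, 8, 8, 8, 7, 7

Sliding a size-3 window across the 15 values:
2 -3 2 → max 2
-3 2 2 → max 2
2 2 -7 → max 2
2 -7 -9 → max 2
-7 -9 3 → max 3
-9 3 -2 → max 3
3 -2 2 → max 3
-2 2 -8 → max 2
2 -8 8 → max 8
-8 8 -8 → max 8
8 -8 7 → max 8
-8 7 -5 → max 7
7 -5 -2 → max 7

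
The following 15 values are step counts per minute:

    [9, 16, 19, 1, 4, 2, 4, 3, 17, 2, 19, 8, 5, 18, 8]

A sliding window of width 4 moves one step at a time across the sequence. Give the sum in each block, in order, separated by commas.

[9, 16, 19, 1] → sum 45
[16, 19, 1, 4] → sum 40
[19, 1, 4, 2] → sum 26
[1, 4, 2, 4] → sum 11
[4, 2, 4, 3] → sum 13
[2, 4, 3, 17] → sum 26
[4, 3, 17, 2] → sum 26
[3, 17, 2, 19] → sum 41
[17, 2, 19, 8] → sum 46
[2, 19, 8, 5] → sum 34
[19, 8, 5, 18] → sum 50
[8, 5, 18, 8] → sum 39

45, 40, 26, 11, 13, 26, 26, 41, 46, 34, 50, 39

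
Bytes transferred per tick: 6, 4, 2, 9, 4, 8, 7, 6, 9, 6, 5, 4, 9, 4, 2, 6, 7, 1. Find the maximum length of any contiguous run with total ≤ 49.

add 6: [6] sum 6, len 1
add 4: [6, 4] sum 10, len 2
add 2: [6, 4, 2] sum 12, len 3
add 9: [6, 4, 2, 9] sum 21, len 4
add 4: [6, 4, 2, 9, 4] sum 25, len 5
add 8: [6, 4, 2, 9, 4, 8] sum 33, len 6
add 7: [6, 4, 2, 9, 4, 8, 7] sum 40, len 7
add 6: [6, 4, 2, 9, 4, 8, 7, 6] sum 46, len 8
add 9: [4, 2, 9, 4, 8, 7, 6, 9] sum 49, len 8
add 6: [9, 4, 8, 7, 6, 9, 6] sum 49, len 7
add 5: [4, 8, 7, 6, 9, 6, 5] sum 45, len 7
add 4: [4, 8, 7, 6, 9, 6, 5, 4] sum 49, len 8
add 9: [7, 6, 9, 6, 5, 4, 9] sum 46, len 7
add 4: [6, 9, 6, 5, 4, 9, 4] sum 43, len 7
add 2: [6, 9, 6, 5, 4, 9, 4, 2] sum 45, len 8
add 6: [9, 6, 5, 4, 9, 4, 2, 6] sum 45, len 8
add 7: [6, 5, 4, 9, 4, 2, 6, 7] sum 43, len 8
add 1: [6, 5, 4, 9, 4, 2, 6, 7, 1] sum 44, len 9
Longest length seen: 9.

9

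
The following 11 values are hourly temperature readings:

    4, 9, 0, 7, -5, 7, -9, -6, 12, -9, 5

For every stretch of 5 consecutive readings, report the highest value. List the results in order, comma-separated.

Sliding a size-5 window across the 11 values:
4 9 0 7 -5 → max 9
9 0 7 -5 7 → max 9
0 7 -5 7 -9 → max 7
7 -5 7 -9 -6 → max 7
-5 7 -9 -6 12 → max 12
7 -9 -6 12 -9 → max 12
-9 -6 12 -9 5 → max 12

9, 9, 7, 7, 12, 12, 12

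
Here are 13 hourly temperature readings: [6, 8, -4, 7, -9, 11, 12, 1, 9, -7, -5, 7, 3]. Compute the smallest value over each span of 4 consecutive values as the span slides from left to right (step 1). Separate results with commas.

-4, -9, -9, -9, -9, 1, -7, -7, -7, -7

6 8 -4 7 → min -4
8 -4 7 -9 → min -9
-4 7 -9 11 → min -9
7 -9 11 12 → min -9
-9 11 12 1 → min -9
11 12 1 9 → min 1
12 1 9 -7 → min -7
1 9 -7 -5 → min -7
9 -7 -5 7 → min -7
-7 -5 7 3 → min -7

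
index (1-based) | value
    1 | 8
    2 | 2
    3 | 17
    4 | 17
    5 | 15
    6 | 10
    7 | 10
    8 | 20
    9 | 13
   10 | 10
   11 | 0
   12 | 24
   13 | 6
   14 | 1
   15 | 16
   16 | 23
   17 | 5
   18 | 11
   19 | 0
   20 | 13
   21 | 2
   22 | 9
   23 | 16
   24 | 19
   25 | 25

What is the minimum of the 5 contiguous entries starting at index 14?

Elements at indices 14..18: 1, 16, 23, 5, 11
min(1, 16, 23, 5, 11) = 1

1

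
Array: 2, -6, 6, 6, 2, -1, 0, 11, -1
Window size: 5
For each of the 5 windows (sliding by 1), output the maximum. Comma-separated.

6, 6, 6, 11, 11

(2, -6, 6, 6, 2) → max 6
(-6, 6, 6, 2, -1) → max 6
(6, 6, 2, -1, 0) → max 6
(6, 2, -1, 0, 11) → max 11
(2, -1, 0, 11, -1) → max 11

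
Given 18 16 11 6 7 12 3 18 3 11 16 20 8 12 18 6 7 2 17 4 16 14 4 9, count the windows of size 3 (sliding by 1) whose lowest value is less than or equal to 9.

20

[18, 16, 11] → min 11
[16, 11, 6] → min 6  ≤ 9 ✓
[11, 6, 7] → min 6  ≤ 9 ✓
[6, 7, 12] → min 6  ≤ 9 ✓
[7, 12, 3] → min 3  ≤ 9 ✓
[12, 3, 18] → min 3  ≤ 9 ✓
[3, 18, 3] → min 3  ≤ 9 ✓
[18, 3, 11] → min 3  ≤ 9 ✓
[3, 11, 16] → min 3  ≤ 9 ✓
[11, 16, 20] → min 11
[16, 20, 8] → min 8  ≤ 9 ✓
[20, 8, 12] → min 8  ≤ 9 ✓
[8, 12, 18] → min 8  ≤ 9 ✓
[12, 18, 6] → min 6  ≤ 9 ✓
[18, 6, 7] → min 6  ≤ 9 ✓
[6, 7, 2] → min 2  ≤ 9 ✓
[7, 2, 17] → min 2  ≤ 9 ✓
[2, 17, 4] → min 2  ≤ 9 ✓
[17, 4, 16] → min 4  ≤ 9 ✓
[4, 16, 14] → min 4  ≤ 9 ✓
[16, 14, 4] → min 4  ≤ 9 ✓
[14, 4, 9] → min 4  ≤ 9 ✓
20 windows satisfy the condition.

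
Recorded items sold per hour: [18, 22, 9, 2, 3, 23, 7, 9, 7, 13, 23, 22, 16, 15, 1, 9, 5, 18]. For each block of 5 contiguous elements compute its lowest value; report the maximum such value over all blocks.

(18, 22, 9, 2, 3) → min 2
(22, 9, 2, 3, 23) → min 2
(9, 2, 3, 23, 7) → min 2
(2, 3, 23, 7, 9) → min 2
(3, 23, 7, 9, 7) → min 3
(23, 7, 9, 7, 13) → min 7
(7, 9, 7, 13, 23) → min 7
(9, 7, 13, 23, 22) → min 7
(7, 13, 23, 22, 16) → min 7
(13, 23, 22, 16, 15) → min 13
(23, 22, 16, 15, 1) → min 1
(22, 16, 15, 1, 9) → min 1
(16, 15, 1, 9, 5) → min 1
(15, 1, 9, 5, 18) → min 1
Maximum of these is 13.

13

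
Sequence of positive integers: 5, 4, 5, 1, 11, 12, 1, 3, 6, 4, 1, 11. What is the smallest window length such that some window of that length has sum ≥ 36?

6

Extend right; whenever the sum reaches 36, record the length and shrink from the left:
add 5: running sum 5 < 36
add 4: running sum 9 < 36
add 5: running sum 14 < 36
add 1: running sum 15 < 36
add 11: running sum 26 < 36
end 5: [5, 4, 5, 1, 11, 12] sum 38, len 6
end 6: [5, 4, 5, 1, 11, 12, 1] sum 39, len 7
end 7: [4, 5, 1, 11, 12, 1, 3] sum 37, len 7
end 8: [5, 1, 11, 12, 1, 3, 6] sum 39, len 7
end 9: [11, 12, 1, 3, 6, 4] sum 37, len 6
end 10: [11, 12, 1, 3, 6, 4, 1] sum 38, len 7
end 11: [12, 1, 3, 6, 4, 1, 11] sum 38, len 7
Shortest qualifying length: 6.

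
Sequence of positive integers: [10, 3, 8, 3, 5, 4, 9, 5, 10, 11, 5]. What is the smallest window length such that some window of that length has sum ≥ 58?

Extend right; whenever the sum reaches 58, record the length and shrink from the left:
add 10: running sum 10 < 58
add 3: running sum 13 < 58
add 8: running sum 21 < 58
add 3: running sum 24 < 58
add 5: running sum 29 < 58
add 4: running sum 33 < 58
add 9: running sum 42 < 58
add 5: running sum 47 < 58
add 10: running sum 57 < 58
end 9: [3, 8, 3, 5, 4, 9, 5, 10, 11] sum 58, len 9
end 10: [8, 3, 5, 4, 9, 5, 10, 11, 5] sum 60, len 9
Shortest qualifying length: 9.

9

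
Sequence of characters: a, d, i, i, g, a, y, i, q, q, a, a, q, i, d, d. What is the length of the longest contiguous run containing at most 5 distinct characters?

add a: window [a] (1 distinct), len 1
add d: window [a, d] (2 distinct), len 2
add i: window [a, d, i] (3 distinct), len 3
add i: window [a, d, i, i] (3 distinct), len 4
add g: window [a, d, i, i, g] (4 distinct), len 5
add a: window [a, d, i, i, g, a] (4 distinct), len 6
add y: window [a, d, i, i, g, a, y] (5 distinct), len 7
add i: window [a, d, i, i, g, a, y, i] (5 distinct), len 8
add q: window [i, i, g, a, y, i, q] (5 distinct), len 7
add q: window [i, i, g, a, y, i, q, q] (5 distinct), len 8
add a: window [i, i, g, a, y, i, q, q, a] (5 distinct), len 9
add a: window [i, i, g, a, y, i, q, q, a, a] (5 distinct), len 10
add q: window [i, i, g, a, y, i, q, q, a, a, q] (5 distinct), len 11
add i: window [i, i, g, a, y, i, q, q, a, a, q, i] (5 distinct), len 12
add d: window [a, y, i, q, q, a, a, q, i, d] (5 distinct), len 10
add d: window [a, y, i, q, q, a, a, q, i, d, d] (5 distinct), len 11
Longest length with ≤5 distinct: 12.

12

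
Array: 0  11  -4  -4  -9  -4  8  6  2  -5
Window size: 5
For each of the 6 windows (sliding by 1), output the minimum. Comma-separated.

[0, 11, -4, -4, -9] → min -9
[11, -4, -4, -9, -4] → min -9
[-4, -4, -9, -4, 8] → min -9
[-4, -9, -4, 8, 6] → min -9
[-9, -4, 8, 6, 2] → min -9
[-4, 8, 6, 2, -5] → min -5

-9, -9, -9, -9, -9, -5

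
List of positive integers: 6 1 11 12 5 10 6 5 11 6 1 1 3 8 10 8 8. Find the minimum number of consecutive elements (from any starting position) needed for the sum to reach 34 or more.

4

Extend right; whenever the sum reaches 34, record the length and shrink from the left:
add 6: running sum 6 < 34
add 1: running sum 7 < 34
add 11: running sum 18 < 34
add 12: running sum 30 < 34
add 5: shortest ending here [6, 1, 11, 12, 5] sum 35, len 5
add 10: shortest ending here [11, 12, 5, 10] sum 38, len 4
add 6: shortest ending here [11, 12, 5, 10, 6] sum 44, len 5
add 5: shortest ending here [12, 5, 10, 6, 5] sum 38, len 5
add 11: shortest ending here [5, 10, 6, 5, 11] sum 37, len 5
add 6: shortest ending here [10, 6, 5, 11, 6] sum 38, len 5
add 1: shortest ending here [10, 6, 5, 11, 6, 1] sum 39, len 6
add 1: shortest ending here [10, 6, 5, 11, 6, 1, 1] sum 40, len 7
add 3: shortest ending here [10, 6, 5, 11, 6, 1, 1, 3] sum 43, len 8
add 8: shortest ending here [5, 11, 6, 1, 1, 3, 8] sum 35, len 7
add 10: shortest ending here [11, 6, 1, 1, 3, 8, 10] sum 40, len 7
add 8: shortest ending here [6, 1, 1, 3, 8, 10, 8] sum 37, len 7
add 8: shortest ending here [8, 10, 8, 8] sum 34, len 4
Shortest qualifying length: 4.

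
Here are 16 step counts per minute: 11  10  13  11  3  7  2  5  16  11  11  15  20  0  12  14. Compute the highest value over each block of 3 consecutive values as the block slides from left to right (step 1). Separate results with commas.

13, 13, 13, 11, 7, 7, 16, 16, 16, 15, 20, 20, 20, 14

11 10 13 → max 13
10 13 11 → max 13
13 11 3 → max 13
11 3 7 → max 11
3 7 2 → max 7
7 2 5 → max 7
2 5 16 → max 16
5 16 11 → max 16
16 11 11 → max 16
11 11 15 → max 15
11 15 20 → max 20
15 20 0 → max 20
20 0 12 → max 20
0 12 14 → max 14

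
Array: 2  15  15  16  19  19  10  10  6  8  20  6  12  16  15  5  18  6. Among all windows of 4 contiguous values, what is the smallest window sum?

34

Each size-4 window and its sum:
[2, 15, 15, 16] → sum 48
[15, 15, 16, 19] → sum 65
[15, 16, 19, 19] → sum 69
[16, 19, 19, 10] → sum 64
[19, 19, 10, 10] → sum 58
[19, 10, 10, 6] → sum 45
[10, 10, 6, 8] → sum 34
[10, 6, 8, 20] → sum 44
[6, 8, 20, 6] → sum 40
[8, 20, 6, 12] → sum 46
[20, 6, 12, 16] → sum 54
[6, 12, 16, 15] → sum 49
[12, 16, 15, 5] → sum 48
[16, 15, 5, 18] → sum 54
[15, 5, 18, 6] → sum 44
Smallest of these is 34.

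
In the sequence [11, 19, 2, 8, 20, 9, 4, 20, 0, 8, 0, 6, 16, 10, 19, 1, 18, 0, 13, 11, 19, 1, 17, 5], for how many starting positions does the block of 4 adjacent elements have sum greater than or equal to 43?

8

11 19 2 8 → sum 40
19 2 8 20 → sum 49  ≥ 43 ✓
2 8 20 9 → sum 39
8 20 9 4 → sum 41
20 9 4 20 → sum 53  ≥ 43 ✓
9 4 20 0 → sum 33
4 20 0 8 → sum 32
20 0 8 0 → sum 28
0 8 0 6 → sum 14
8 0 6 16 → sum 30
0 6 16 10 → sum 32
6 16 10 19 → sum 51  ≥ 43 ✓
16 10 19 1 → sum 46  ≥ 43 ✓
10 19 1 18 → sum 48  ≥ 43 ✓
19 1 18 0 → sum 38
1 18 0 13 → sum 32
18 0 13 11 → sum 42
0 13 11 19 → sum 43  ≥ 43 ✓
13 11 19 1 → sum 44  ≥ 43 ✓
11 19 1 17 → sum 48  ≥ 43 ✓
19 1 17 5 → sum 42
8 windows satisfy the condition.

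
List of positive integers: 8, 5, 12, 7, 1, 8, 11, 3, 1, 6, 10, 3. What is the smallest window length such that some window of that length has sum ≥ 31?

add 8: running sum 8 < 31
add 5: running sum 13 < 31
add 12: running sum 25 < 31
end 3: [8, 5, 12, 7] sum 32, len 4
end 4: [8, 5, 12, 7, 1] sum 33, len 5
end 5: [5, 12, 7, 1, 8] sum 33, len 5
end 6: [12, 7, 1, 8, 11] sum 39, len 5
end 7: [12, 7, 1, 8, 11, 3] sum 42, len 6
end 8: [7, 1, 8, 11, 3, 1] sum 31, len 6
end 9: [7, 1, 8, 11, 3, 1, 6] sum 37, len 7
end 10: [11, 3, 1, 6, 10] sum 31, len 5
end 11: [11, 3, 1, 6, 10, 3] sum 34, len 6
Shortest qualifying length: 4.

4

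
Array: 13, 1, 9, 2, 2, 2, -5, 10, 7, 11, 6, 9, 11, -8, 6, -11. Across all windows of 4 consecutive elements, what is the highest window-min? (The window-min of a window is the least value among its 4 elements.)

Window mins for each of the 13 positions:
(13, 1, 9, 2) → min 1
(1, 9, 2, 2) → min 1
(9, 2, 2, 2) → min 2
(2, 2, 2, -5) → min -5
(2, 2, -5, 10) → min -5
(2, -5, 10, 7) → min -5
(-5, 10, 7, 11) → min -5
(10, 7, 11, 6) → min 6
(7, 11, 6, 9) → min 6
(11, 6, 9, 11) → min 6
(6, 9, 11, -8) → min -8
(9, 11, -8, 6) → min -8
(11, -8, 6, -11) → min -11
Highest of these is 6.

6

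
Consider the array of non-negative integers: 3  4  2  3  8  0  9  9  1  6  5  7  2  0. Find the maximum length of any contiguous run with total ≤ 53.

→ 3: sum 3, len 1
→ 4: sum 7, len 2
→ 2: sum 9, len 3
→ 3: sum 12, len 4
→ 8: sum 20, len 5
→ 0: sum 20, len 6
→ 9: sum 29, len 7
→ 9: sum 38, len 8
→ 1: sum 39, len 9
→ 6: sum 45, len 10
→ 5: sum 50, len 11
→ 7 (dropped 3, 4): sum 50, len 10
→ 2: sum 52, len 11
→ 0: sum 52, len 12
Longest length seen: 12.

12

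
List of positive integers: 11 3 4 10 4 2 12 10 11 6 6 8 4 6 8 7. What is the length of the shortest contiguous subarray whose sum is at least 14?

2

add 11: running sum 11 < 14
end 1: [11, 3] sum 14, len 2
end 2: [11, 3, 4] sum 18, len 3
end 3: [4, 10] sum 14, len 2
end 4: [10, 4] sum 14, len 2
end 5: [10, 4, 2] sum 16, len 3
end 6: [2, 12] sum 14, len 2
end 7: [12, 10] sum 22, len 2
end 8: [10, 11] sum 21, len 2
end 9: [11, 6] sum 17, len 2
end 10: [11, 6, 6] sum 23, len 3
end 11: [6, 8] sum 14, len 2
end 12: [6, 8, 4] sum 18, len 3
end 13: [8, 4, 6] sum 18, len 3
end 14: [6, 8] sum 14, len 2
end 15: [8, 7] sum 15, len 2
Shortest qualifying length: 2.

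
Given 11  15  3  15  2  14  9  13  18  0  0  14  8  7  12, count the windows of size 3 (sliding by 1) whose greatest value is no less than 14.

12

[11, 15, 3] → max 15  ≥ 14 ✓
[15, 3, 15] → max 15  ≥ 14 ✓
[3, 15, 2] → max 15  ≥ 14 ✓
[15, 2, 14] → max 15  ≥ 14 ✓
[2, 14, 9] → max 14  ≥ 14 ✓
[14, 9, 13] → max 14  ≥ 14 ✓
[9, 13, 18] → max 18  ≥ 14 ✓
[13, 18, 0] → max 18  ≥ 14 ✓
[18, 0, 0] → max 18  ≥ 14 ✓
[0, 0, 14] → max 14  ≥ 14 ✓
[0, 14, 8] → max 14  ≥ 14 ✓
[14, 8, 7] → max 14  ≥ 14 ✓
[8, 7, 12] → max 12
12 windows satisfy the condition.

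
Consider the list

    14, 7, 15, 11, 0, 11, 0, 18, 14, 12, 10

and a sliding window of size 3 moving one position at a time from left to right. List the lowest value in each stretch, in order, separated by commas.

7, 7, 0, 0, 0, 0, 0, 12, 10

Sliding a size-3 window across the 11 values:
14 7 15 → min 7
7 15 11 → min 7
15 11 0 → min 0
11 0 11 → min 0
0 11 0 → min 0
11 0 18 → min 0
0 18 14 → min 0
18 14 12 → min 12
14 12 10 → min 10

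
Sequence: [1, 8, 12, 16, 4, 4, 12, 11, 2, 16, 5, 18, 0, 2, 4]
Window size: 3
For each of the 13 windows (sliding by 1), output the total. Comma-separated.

21, 36, 32, 24, 20, 27, 25, 29, 23, 39, 23, 20, 6

(1, 8, 12) → sum 21
(8, 12, 16) → sum 36
(12, 16, 4) → sum 32
(16, 4, 4) → sum 24
(4, 4, 12) → sum 20
(4, 12, 11) → sum 27
(12, 11, 2) → sum 25
(11, 2, 16) → sum 29
(2, 16, 5) → sum 23
(16, 5, 18) → sum 39
(5, 18, 0) → sum 23
(18, 0, 2) → sum 20
(0, 2, 4) → sum 6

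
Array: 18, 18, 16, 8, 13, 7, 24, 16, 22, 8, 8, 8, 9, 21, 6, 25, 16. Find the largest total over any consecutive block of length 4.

70

Window sums for each of the 14 positions:
18 18 16 8 → sum 60
18 16 8 13 → sum 55
16 8 13 7 → sum 44
8 13 7 24 → sum 52
13 7 24 16 → sum 60
7 24 16 22 → sum 69
24 16 22 8 → sum 70
16 22 8 8 → sum 54
22 8 8 8 → sum 46
8 8 8 9 → sum 33
8 8 9 21 → sum 46
8 9 21 6 → sum 44
9 21 6 25 → sum 61
21 6 25 16 → sum 68
Largest of these is 70.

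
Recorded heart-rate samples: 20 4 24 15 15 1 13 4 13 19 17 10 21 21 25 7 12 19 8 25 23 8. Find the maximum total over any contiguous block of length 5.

94

20 4 24 15 15 → sum 78
4 24 15 15 1 → sum 59
24 15 15 1 13 → sum 68
15 15 1 13 4 → sum 48
15 1 13 4 13 → sum 46
1 13 4 13 19 → sum 50
13 4 13 19 17 → sum 66
4 13 19 17 10 → sum 63
13 19 17 10 21 → sum 80
19 17 10 21 21 → sum 88
17 10 21 21 25 → sum 94
10 21 21 25 7 → sum 84
21 21 25 7 12 → sum 86
21 25 7 12 19 → sum 84
25 7 12 19 8 → sum 71
7 12 19 8 25 → sum 71
12 19 8 25 23 → sum 87
19 8 25 23 8 → sum 83
Maximum of these is 94.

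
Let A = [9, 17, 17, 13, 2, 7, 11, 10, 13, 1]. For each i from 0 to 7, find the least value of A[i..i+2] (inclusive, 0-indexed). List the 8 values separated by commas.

Sliding a size-3 window across the 10 values:
[9, 17, 17] → min 9
[17, 17, 13] → min 13
[17, 13, 2] → min 2
[13, 2, 7] → min 2
[2, 7, 11] → min 2
[7, 11, 10] → min 7
[11, 10, 13] → min 10
[10, 13, 1] → min 1

9, 13, 2, 2, 2, 7, 10, 1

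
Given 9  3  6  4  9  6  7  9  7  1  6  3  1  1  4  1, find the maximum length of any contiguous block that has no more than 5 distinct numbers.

10

Extend right; when distinct count exceeds 5, shrink from the left:
add 9: window [9] (1 distinct), len 1
add 3: window [9, 3] (2 distinct), len 2
add 6: window [9, 3, 6] (3 distinct), len 3
add 4: window [9, 3, 6, 4] (4 distinct), len 4
add 9: window [9, 3, 6, 4, 9] (4 distinct), len 5
add 6: window [9, 3, 6, 4, 9, 6] (4 distinct), len 6
add 7: window [9, 3, 6, 4, 9, 6, 7] (5 distinct), len 7
add 9: window [9, 3, 6, 4, 9, 6, 7, 9] (5 distinct), len 8
add 7: window [9, 3, 6, 4, 9, 6, 7, 9, 7] (5 distinct), len 9
add 1: window [6, 4, 9, 6, 7, 9, 7, 1] (5 distinct), len 8
add 6: window [6, 4, 9, 6, 7, 9, 7, 1, 6] (5 distinct), len 9
add 3: window [9, 6, 7, 9, 7, 1, 6, 3] (5 distinct), len 8
add 1: window [9, 6, 7, 9, 7, 1, 6, 3, 1] (5 distinct), len 9
add 1: window [9, 6, 7, 9, 7, 1, 6, 3, 1, 1] (5 distinct), len 10
add 4: window [7, 1, 6, 3, 1, 1, 4] (5 distinct), len 7
add 1: window [7, 1, 6, 3, 1, 1, 4, 1] (5 distinct), len 8
Longest length with ≤5 distinct: 10.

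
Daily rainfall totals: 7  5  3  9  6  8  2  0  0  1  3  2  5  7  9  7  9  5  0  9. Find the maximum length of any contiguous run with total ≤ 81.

18

Extend to the right; shrink from the left whenever the sum exceeds 81:
→ 7: sum 7, len 1
→ 5: sum 12, len 2
→ 3: sum 15, len 3
→ 9: sum 24, len 4
→ 6: sum 30, len 5
→ 8: sum 38, len 6
→ 2: sum 40, len 7
→ 0: sum 40, len 8
→ 0: sum 40, len 9
→ 1: sum 41, len 10
→ 3: sum 44, len 11
→ 2: sum 46, len 12
→ 5: sum 51, len 13
→ 7: sum 58, len 14
→ 9: sum 67, len 15
→ 7: sum 74, len 16
→ 9 (dropped 7): sum 76, len 16
→ 5: sum 81, len 17
→ 0: sum 81, len 18
→ 9 (dropped 5, 3, 9): sum 73, len 16
Longest length seen: 18.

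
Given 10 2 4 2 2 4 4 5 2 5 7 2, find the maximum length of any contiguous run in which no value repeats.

3

[10] len 1
[10, 2] len 2
[10, 2, 4] len 3
[4, 2] len 2
[2] len 1
[2, 4] len 2
[4] len 1
[4, 5] len 2
[4, 5, 2] len 3
[2, 5] len 2
[2, 5, 7] len 3
[5, 7, 2] len 3
Longest all-distinct length: 3.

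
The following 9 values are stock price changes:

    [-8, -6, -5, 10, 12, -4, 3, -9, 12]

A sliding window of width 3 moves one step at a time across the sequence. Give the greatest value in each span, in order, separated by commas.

-5, 10, 12, 12, 12, 3, 12

Sliding a size-3 window across the 9 values:
-8 -6 -5 → max -5
-6 -5 10 → max 10
-5 10 12 → max 12
10 12 -4 → max 12
12 -4 3 → max 12
-4 3 -9 → max 3
3 -9 12 → max 12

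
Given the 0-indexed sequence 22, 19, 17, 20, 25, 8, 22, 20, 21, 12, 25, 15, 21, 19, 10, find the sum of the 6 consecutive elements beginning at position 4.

108

Elements at indices 4..9: 25, 8, 22, 20, 21, 12
sum(25, 8, 22, 20, 21, 12) = 108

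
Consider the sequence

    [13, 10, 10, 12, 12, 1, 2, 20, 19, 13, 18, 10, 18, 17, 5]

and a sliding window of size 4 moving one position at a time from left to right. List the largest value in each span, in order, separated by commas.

[13, 10, 10, 12] → max 13
[10, 10, 12, 12] → max 12
[10, 12, 12, 1] → max 12
[12, 12, 1, 2] → max 12
[12, 1, 2, 20] → max 20
[1, 2, 20, 19] → max 20
[2, 20, 19, 13] → max 20
[20, 19, 13, 18] → max 20
[19, 13, 18, 10] → max 19
[13, 18, 10, 18] → max 18
[18, 10, 18, 17] → max 18
[10, 18, 17, 5] → max 18

13, 12, 12, 12, 20, 20, 20, 20, 19, 18, 18, 18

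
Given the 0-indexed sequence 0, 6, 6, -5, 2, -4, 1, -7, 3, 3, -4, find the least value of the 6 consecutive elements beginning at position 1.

Elements at indices 1..6: 6, 6, -5, 2, -4, 1
min(6, 6, -5, 2, -4, 1) = -5

-5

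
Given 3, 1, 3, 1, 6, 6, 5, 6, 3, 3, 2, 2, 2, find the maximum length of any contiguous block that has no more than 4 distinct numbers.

10

[3] 1 distinct, len 1
[3, 1] 2 distinct, len 2
[3, 1, 3] 2 distinct, len 3
[3, 1, 3, 1] 2 distinct, len 4
[3, 1, 3, 1, 6] 3 distinct, len 5
[3, 1, 3, 1, 6, 6] 3 distinct, len 6
[3, 1, 3, 1, 6, 6, 5] 4 distinct, len 7
[3, 1, 3, 1, 6, 6, 5, 6] 4 distinct, len 8
[3, 1, 3, 1, 6, 6, 5, 6, 3] 4 distinct, len 9
[3, 1, 3, 1, 6, 6, 5, 6, 3, 3] 4 distinct, len 10
[6, 6, 5, 6, 3, 3, 2] 4 distinct, len 7
[6, 6, 5, 6, 3, 3, 2, 2] 4 distinct, len 8
[6, 6, 5, 6, 3, 3, 2, 2, 2] 4 distinct, len 9
Longest length with ≤4 distinct: 10.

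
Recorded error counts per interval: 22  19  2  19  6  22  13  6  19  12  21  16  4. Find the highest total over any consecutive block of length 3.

52

[22, 19, 2] → sum 43
[19, 2, 19] → sum 40
[2, 19, 6] → sum 27
[19, 6, 22] → sum 47
[6, 22, 13] → sum 41
[22, 13, 6] → sum 41
[13, 6, 19] → sum 38
[6, 19, 12] → sum 37
[19, 12, 21] → sum 52
[12, 21, 16] → sum 49
[21, 16, 4] → sum 41
Highest of these is 52.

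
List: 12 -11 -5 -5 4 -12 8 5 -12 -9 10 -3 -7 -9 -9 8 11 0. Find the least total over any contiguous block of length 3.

Each size-3 window and its sum:
12 -11 -5 → sum -4
-11 -5 -5 → sum -21
-5 -5 4 → sum -6
-5 4 -12 → sum -13
4 -12 8 → sum 0
-12 8 5 → sum 1
8 5 -12 → sum 1
5 -12 -9 → sum -16
-12 -9 10 → sum -11
-9 10 -3 → sum -2
10 -3 -7 → sum 0
-3 -7 -9 → sum -19
-7 -9 -9 → sum -25
-9 -9 8 → sum -10
-9 8 11 → sum 10
8 11 0 → sum 19
Least of these is -25.

-25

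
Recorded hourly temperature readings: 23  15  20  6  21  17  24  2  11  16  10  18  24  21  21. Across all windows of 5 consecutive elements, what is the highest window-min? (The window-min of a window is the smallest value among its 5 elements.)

10

[23, 15, 20, 6, 21] → min 6
[15, 20, 6, 21, 17] → min 6
[20, 6, 21, 17, 24] → min 6
[6, 21, 17, 24, 2] → min 2
[21, 17, 24, 2, 11] → min 2
[17, 24, 2, 11, 16] → min 2
[24, 2, 11, 16, 10] → min 2
[2, 11, 16, 10, 18] → min 2
[11, 16, 10, 18, 24] → min 10
[16, 10, 18, 24, 21] → min 10
[10, 18, 24, 21, 21] → min 10
Highest of these is 10.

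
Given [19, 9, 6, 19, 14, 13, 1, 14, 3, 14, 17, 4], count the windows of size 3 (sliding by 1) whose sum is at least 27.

(19, 9, 6) → sum 34  ≥ 27 ✓
(9, 6, 19) → sum 34  ≥ 27 ✓
(6, 19, 14) → sum 39  ≥ 27 ✓
(19, 14, 13) → sum 46  ≥ 27 ✓
(14, 13, 1) → sum 28  ≥ 27 ✓
(13, 1, 14) → sum 28  ≥ 27 ✓
(1, 14, 3) → sum 18
(14, 3, 14) → sum 31  ≥ 27 ✓
(3, 14, 17) → sum 34  ≥ 27 ✓
(14, 17, 4) → sum 35  ≥ 27 ✓
9 windows satisfy the condition.

9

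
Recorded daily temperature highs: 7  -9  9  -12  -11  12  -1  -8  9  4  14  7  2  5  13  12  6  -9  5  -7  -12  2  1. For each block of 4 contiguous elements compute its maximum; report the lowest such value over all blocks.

2

[7, -9, 9, -12] → max 9
[-9, 9, -12, -11] → max 9
[9, -12, -11, 12] → max 12
[-12, -11, 12, -1] → max 12
[-11, 12, -1, -8] → max 12
[12, -1, -8, 9] → max 12
[-1, -8, 9, 4] → max 9
[-8, 9, 4, 14] → max 14
[9, 4, 14, 7] → max 14
[4, 14, 7, 2] → max 14
[14, 7, 2, 5] → max 14
[7, 2, 5, 13] → max 13
[2, 5, 13, 12] → max 13
[5, 13, 12, 6] → max 13
[13, 12, 6, -9] → max 13
[12, 6, -9, 5] → max 12
[6, -9, 5, -7] → max 6
[-9, 5, -7, -12] → max 5
[5, -7, -12, 2] → max 5
[-7, -12, 2, 1] → max 2
Lowest of these is 2.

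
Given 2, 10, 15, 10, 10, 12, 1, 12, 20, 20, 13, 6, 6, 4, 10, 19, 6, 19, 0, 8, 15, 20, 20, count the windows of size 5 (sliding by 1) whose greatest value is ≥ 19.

14

2 10 15 10 10 → max 15
10 15 10 10 12 → max 15
15 10 10 12 1 → max 15
10 10 12 1 12 → max 12
10 12 1 12 20 → max 20  ≥ 19 ✓
12 1 12 20 20 → max 20  ≥ 19 ✓
1 12 20 20 13 → max 20  ≥ 19 ✓
12 20 20 13 6 → max 20  ≥ 19 ✓
20 20 13 6 6 → max 20  ≥ 19 ✓
20 13 6 6 4 → max 20  ≥ 19 ✓
13 6 6 4 10 → max 13
6 6 4 10 19 → max 19  ≥ 19 ✓
6 4 10 19 6 → max 19  ≥ 19 ✓
4 10 19 6 19 → max 19  ≥ 19 ✓
10 19 6 19 0 → max 19  ≥ 19 ✓
19 6 19 0 8 → max 19  ≥ 19 ✓
6 19 0 8 15 → max 19  ≥ 19 ✓
19 0 8 15 20 → max 20  ≥ 19 ✓
0 8 15 20 20 → max 20  ≥ 19 ✓
14 windows satisfy the condition.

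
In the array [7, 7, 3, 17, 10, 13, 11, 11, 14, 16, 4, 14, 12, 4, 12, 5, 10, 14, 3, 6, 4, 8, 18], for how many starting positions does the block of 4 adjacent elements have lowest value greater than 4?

[7, 7, 3, 17] → min 3
[7, 3, 17, 10] → min 3
[3, 17, 10, 13] → min 3
[17, 10, 13, 11] → min 10  > 4 ✓
[10, 13, 11, 11] → min 10  > 4 ✓
[13, 11, 11, 14] → min 11  > 4 ✓
[11, 11, 14, 16] → min 11  > 4 ✓
[11, 14, 16, 4] → min 4
[14, 16, 4, 14] → min 4
[16, 4, 14, 12] → min 4
[4, 14, 12, 4] → min 4
[14, 12, 4, 12] → min 4
[12, 4, 12, 5] → min 4
[4, 12, 5, 10] → min 4
[12, 5, 10, 14] → min 5  > 4 ✓
[5, 10, 14, 3] → min 3
[10, 14, 3, 6] → min 3
[14, 3, 6, 4] → min 3
[3, 6, 4, 8] → min 3
[6, 4, 8, 18] → min 4
5 windows satisfy the condition.

5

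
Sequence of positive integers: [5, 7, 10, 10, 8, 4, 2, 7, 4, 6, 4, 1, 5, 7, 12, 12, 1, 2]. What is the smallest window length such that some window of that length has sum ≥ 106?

Extend right; whenever the sum reaches 106, record the length and shrink from the left:
add 5: running sum 5 < 106
add 7: running sum 12 < 106
add 10: running sum 22 < 106
add 10: running sum 32 < 106
add 8: running sum 40 < 106
add 4: running sum 44 < 106
add 2: running sum 46 < 106
add 7: running sum 53 < 106
add 4: running sum 57 < 106
add 6: running sum 63 < 106
add 4: running sum 67 < 106
add 1: running sum 68 < 106
add 5: running sum 73 < 106
add 7: running sum 80 < 106
add 12: running sum 92 < 106
add 12: running sum 104 < 106
add 1: running sum 105 < 106
end 17: [5, 7, 10, 10, 8, 4, 2, 7, 4, 6, 4, 1, 5, 7, 12, 12, 1, 2] sum 107, len 18
Shortest qualifying length: 18.

18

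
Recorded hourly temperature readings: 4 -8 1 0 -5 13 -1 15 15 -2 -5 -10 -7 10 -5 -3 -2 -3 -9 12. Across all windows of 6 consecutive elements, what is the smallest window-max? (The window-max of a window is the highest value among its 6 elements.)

10

[4, -8, 1, 0, -5, 13] → max 13
[-8, 1, 0, -5, 13, -1] → max 13
[1, 0, -5, 13, -1, 15] → max 15
[0, -5, 13, -1, 15, 15] → max 15
[-5, 13, -1, 15, 15, -2] → max 15
[13, -1, 15, 15, -2, -5] → max 15
[-1, 15, 15, -2, -5, -10] → max 15
[15, 15, -2, -5, -10, -7] → max 15
[15, -2, -5, -10, -7, 10] → max 15
[-2, -5, -10, -7, 10, -5] → max 10
[-5, -10, -7, 10, -5, -3] → max 10
[-10, -7, 10, -5, -3, -2] → max 10
[-7, 10, -5, -3, -2, -3] → max 10
[10, -5, -3, -2, -3, -9] → max 10
[-5, -3, -2, -3, -9, 12] → max 12
Smallest of these is 10.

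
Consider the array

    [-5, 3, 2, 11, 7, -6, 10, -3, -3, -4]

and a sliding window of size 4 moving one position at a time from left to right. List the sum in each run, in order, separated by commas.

Sliding a size-4 window across the 10 values:
[-5, 3, 2, 11] → sum 11
[3, 2, 11, 7] → sum 23
[2, 11, 7, -6] → sum 14
[11, 7, -6, 10] → sum 22
[7, -6, 10, -3] → sum 8
[-6, 10, -3, -3] → sum -2
[10, -3, -3, -4] → sum 0

11, 23, 14, 22, 8, -2, 0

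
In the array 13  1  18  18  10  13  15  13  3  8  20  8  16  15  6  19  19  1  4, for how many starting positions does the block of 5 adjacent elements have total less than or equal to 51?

1

13 1 18 18 10 → sum 60
1 18 18 10 13 → sum 60
18 18 10 13 15 → sum 74
18 10 13 15 13 → sum 69
10 13 15 13 3 → sum 54
13 15 13 3 8 → sum 52
15 13 3 8 20 → sum 59
13 3 8 20 8 → sum 52
3 8 20 8 16 → sum 55
8 20 8 16 15 → sum 67
20 8 16 15 6 → sum 65
8 16 15 6 19 → sum 64
16 15 6 19 19 → sum 75
15 6 19 19 1 → sum 60
6 19 19 1 4 → sum 49  ≤ 51 ✓
1 window satisfy the condition.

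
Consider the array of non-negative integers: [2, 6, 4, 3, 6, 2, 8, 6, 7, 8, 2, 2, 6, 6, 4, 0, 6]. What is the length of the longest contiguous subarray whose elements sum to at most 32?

7

Extend to the right; shrink from the left whenever the sum exceeds 32:
add 2: [2] sum 2, len 1
add 6: [2, 6] sum 8, len 2
add 4: [2, 6, 4] sum 12, len 3
add 3: [2, 6, 4, 3] sum 15, len 4
add 6: [2, 6, 4, 3, 6] sum 21, len 5
add 2: [2, 6, 4, 3, 6, 2] sum 23, len 6
add 8: [2, 6, 4, 3, 6, 2, 8] sum 31, len 7
add 6: [4, 3, 6, 2, 8, 6] sum 29, len 6
add 7: [3, 6, 2, 8, 6, 7] sum 32, len 6
add 8: [2, 8, 6, 7, 8] sum 31, len 5
add 2: [8, 6, 7, 8, 2] sum 31, len 5
add 2: [6, 7, 8, 2, 2] sum 25, len 5
add 6: [6, 7, 8, 2, 2, 6] sum 31, len 6
add 6: [7, 8, 2, 2, 6, 6] sum 31, len 6
add 4: [8, 2, 2, 6, 6, 4] sum 28, len 6
add 0: [8, 2, 2, 6, 6, 4, 0] sum 28, len 7
add 6: [2, 2, 6, 6, 4, 0, 6] sum 26, len 7
Longest length seen: 7.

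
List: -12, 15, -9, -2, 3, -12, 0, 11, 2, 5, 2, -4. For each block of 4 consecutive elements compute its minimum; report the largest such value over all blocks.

Window mins for each of the 9 positions:
-12 15 -9 -2 → min -12
15 -9 -2 3 → min -9
-9 -2 3 -12 → min -12
-2 3 -12 0 → min -12
3 -12 0 11 → min -12
-12 0 11 2 → min -12
0 11 2 5 → min 0
11 2 5 2 → min 2
2 5 2 -4 → min -4
Largest of these is 2.

2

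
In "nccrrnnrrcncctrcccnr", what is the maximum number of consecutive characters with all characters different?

add n: [n] len 1
add c: [n, c] len 2
add c (repeat c, move left end past it): [c] len 1
add r: [c, r] len 2
add r (repeat r, move left end past it): [r] len 1
add n: [r, n] len 2
add n (repeat n, move left end past it): [n] len 1
add r: [n, r] len 2
add r (repeat r, move left end past it): [r] len 1
add c: [r, c] len 2
add n: [r, c, n] len 3
add c (repeat c, move left end past it): [n, c] len 2
add c (repeat c, move left end past it): [c] len 1
add t: [c, t] len 2
add r: [c, t, r] len 3
add c (repeat c, move left end past it): [t, r, c] len 3
add c (repeat c, move left end past it): [c] len 1
add c (repeat c, move left end past it): [c] len 1
add n: [c, n] len 2
add r: [c, n, r] len 3
Longest all-distinct length: 3.

3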